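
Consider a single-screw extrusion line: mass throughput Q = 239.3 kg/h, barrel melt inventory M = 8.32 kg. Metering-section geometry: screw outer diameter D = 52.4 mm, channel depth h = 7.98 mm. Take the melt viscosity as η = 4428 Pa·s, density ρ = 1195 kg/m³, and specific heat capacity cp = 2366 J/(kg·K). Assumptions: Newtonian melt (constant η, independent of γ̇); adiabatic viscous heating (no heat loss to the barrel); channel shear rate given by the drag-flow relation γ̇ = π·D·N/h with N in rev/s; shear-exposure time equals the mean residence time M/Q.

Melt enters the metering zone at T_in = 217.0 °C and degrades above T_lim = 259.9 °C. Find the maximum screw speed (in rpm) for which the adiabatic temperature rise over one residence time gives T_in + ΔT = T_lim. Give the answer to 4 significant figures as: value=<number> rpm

value=43.03 rpm

Throughput in SI: Q_s = 239.3 kg/h ÷ 3600 s/h = 0.0664722 kg/s
t_res = M / Q_s = 8.32 / 0.0664722 = 125.165 s
Convert to metres: D = 0.0524 m, h = 0.00798 m
ΔT_a = T_lim − T_in = 259.9 − 217.0 = 42.9 K
Invert ΔT = ηγ̇²t_res/(ρcp) for γ̇: γ̇_max² = ΔT_a ρ cp / (η t_res) = 42.9·1195·2366 / (4428·125.165) = 218.851 s⁻²
γ̇_max = sqrt(218.851) = 14.7936 s⁻¹
N_max = γ̇_max h / (πD) = 14.7936·0.00798/(π·0.0524) = 0.717127 rev/s → ×60 = 43.0276 rpm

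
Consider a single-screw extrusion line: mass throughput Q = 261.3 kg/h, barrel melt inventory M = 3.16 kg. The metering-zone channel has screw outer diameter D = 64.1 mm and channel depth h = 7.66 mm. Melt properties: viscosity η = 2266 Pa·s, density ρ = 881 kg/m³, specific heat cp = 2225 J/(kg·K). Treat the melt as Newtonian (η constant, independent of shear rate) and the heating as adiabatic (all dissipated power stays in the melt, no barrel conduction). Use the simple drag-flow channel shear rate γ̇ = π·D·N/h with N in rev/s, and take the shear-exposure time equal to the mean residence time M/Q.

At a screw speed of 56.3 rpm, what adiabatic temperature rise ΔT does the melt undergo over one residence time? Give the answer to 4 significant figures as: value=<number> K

value=30.63 K

Throughput in SI: Q_s = 261.3 kg/h ÷ 3600 s/h = 0.0725833 kg/s
Mean residence time: t_res = M/Q_s = 3.16 kg / 0.0725833 kg/s = 43.5362 s
Convert to SI: D = 0.0641 m, h = 0.00766 m, N = 56.3/60 = 0.938333 rev/s
Shear rate: γ̇ = πDN/h = π·0.0641·0.938333/0.00766 = 24.6681 s⁻¹
ΔT = η·γ̇²·t_res / (ρ·cp) = 2266 · (24.6681)² · 43.5362 / (881 · 2225) = 30.625 K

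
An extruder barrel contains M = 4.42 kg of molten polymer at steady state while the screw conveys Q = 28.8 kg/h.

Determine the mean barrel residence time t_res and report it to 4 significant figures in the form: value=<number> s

Convert throughput: Q = 28.8 kg/h = 28.8/3600 = 0.008 kg/s
Mean residence time: t_res = M/Q_s = 4.42 kg / 0.008 kg/s = 552.5 s

value=552.5 s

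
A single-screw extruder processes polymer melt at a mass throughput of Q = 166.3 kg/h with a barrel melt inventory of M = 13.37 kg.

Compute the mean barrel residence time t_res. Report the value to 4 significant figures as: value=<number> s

Q_s = Q / 3600 = 166.3 / 3600 = 0.0461944 kg/s
t_res = M / Q_s = 13.37 / 0.0461944 = 289.429 s

value=289.4 s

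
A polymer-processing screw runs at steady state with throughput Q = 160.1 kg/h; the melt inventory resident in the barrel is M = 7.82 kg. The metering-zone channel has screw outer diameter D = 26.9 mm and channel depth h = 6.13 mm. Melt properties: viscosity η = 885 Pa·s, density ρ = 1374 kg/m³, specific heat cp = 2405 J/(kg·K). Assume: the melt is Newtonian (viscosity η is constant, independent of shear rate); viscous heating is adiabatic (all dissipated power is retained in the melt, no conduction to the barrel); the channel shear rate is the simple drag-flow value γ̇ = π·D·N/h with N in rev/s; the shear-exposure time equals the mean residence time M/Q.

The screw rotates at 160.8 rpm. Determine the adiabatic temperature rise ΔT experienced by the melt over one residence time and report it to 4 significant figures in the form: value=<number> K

Throughput in SI: Q_s = 160.1 kg/h ÷ 3600 s/h = 0.0444722 kg/s
Mean residence time: t_res = M/Q_s = 7.82 kg / 0.0444722 kg/s = 175.84 s
Geometry in metres: D = 26.9 mm → 0.0269 m, h = 6.13 mm → 0.00613 m; screw speed N = 160.8 rpm = 2.68 rev/s
γ̇ = π·D·N / h = π · 0.0269 · 2.68 / 0.00613 = 36.9468 s⁻¹
Adiabatic rise: ΔT = η γ̇² t_res / (ρ cp) = 885·(36.9468)²·175.84 / (1374·2405) = 64.2854 K

value=64.29 K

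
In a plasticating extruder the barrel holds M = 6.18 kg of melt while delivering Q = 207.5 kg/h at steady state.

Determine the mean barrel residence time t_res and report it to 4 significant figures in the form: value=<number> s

value=107.2 s

Convert throughput: Q = 207.5 kg/h = 207.5/3600 = 0.0576389 kg/s
t_res = M / Q_s = 6.18 / 0.0576389 = 107.219 s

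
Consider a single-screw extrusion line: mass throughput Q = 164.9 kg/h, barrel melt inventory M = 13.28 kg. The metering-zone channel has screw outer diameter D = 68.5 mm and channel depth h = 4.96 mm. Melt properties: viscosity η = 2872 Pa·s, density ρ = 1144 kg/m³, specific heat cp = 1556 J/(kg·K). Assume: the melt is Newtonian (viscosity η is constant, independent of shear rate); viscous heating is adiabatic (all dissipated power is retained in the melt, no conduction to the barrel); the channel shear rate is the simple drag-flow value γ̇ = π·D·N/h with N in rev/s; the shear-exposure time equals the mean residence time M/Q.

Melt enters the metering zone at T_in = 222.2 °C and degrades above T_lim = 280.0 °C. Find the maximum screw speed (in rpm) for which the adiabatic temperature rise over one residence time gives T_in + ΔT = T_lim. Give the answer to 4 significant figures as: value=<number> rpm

value=15.37 rpm

Q_s = Q / 3600 = 164.9 / 3600 = 0.0458056 kg/s
t_res = M / Q_s = 13.28 / 0.0458056 = 289.921 s
Geometry in SI: D = 68.5 mm → 0.0685 m, h = 4.96 mm → 0.00496 m
ΔT_a = T_lim − T_in = 280.0 − 222.2 = 57.8 K
Invert ΔT = ηγ̇²t_res/(ρcp) for γ̇: γ̇_max² = ΔT_a ρ cp / (η t_res) = 57.8·1144·1556 / (2872·289.921) = 123.566 s⁻²
γ̇_max = sqrt(123.566) = 11.116 s⁻¹
N_max = γ̇_max·h / (π·D) = 11.116 · 0.00496 / (π · 0.0685) = 0.256207 rev/s = 15.3724 rpm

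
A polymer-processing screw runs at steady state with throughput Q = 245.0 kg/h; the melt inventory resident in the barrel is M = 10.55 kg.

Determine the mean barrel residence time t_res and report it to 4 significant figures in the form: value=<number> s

value=155.0 s

Throughput in SI: Q_s = 245.0 kg/h ÷ 3600 s/h = 0.0680556 kg/s
t_res = M / Q_s = 10.55 ÷ 0.0680556 = 155.02 s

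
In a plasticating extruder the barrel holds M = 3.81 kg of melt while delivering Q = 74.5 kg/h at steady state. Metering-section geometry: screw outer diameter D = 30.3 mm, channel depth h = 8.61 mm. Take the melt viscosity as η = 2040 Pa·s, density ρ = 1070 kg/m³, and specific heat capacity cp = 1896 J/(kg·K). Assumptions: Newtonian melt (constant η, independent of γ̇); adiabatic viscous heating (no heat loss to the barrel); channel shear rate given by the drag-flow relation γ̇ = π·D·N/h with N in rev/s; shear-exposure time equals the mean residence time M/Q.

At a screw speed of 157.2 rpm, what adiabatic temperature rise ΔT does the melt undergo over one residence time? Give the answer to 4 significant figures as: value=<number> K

value=155.3 K

Q_s = Q / 3600 = 74.5 / 3600 = 0.0206944 kg/s
t_res = M / Q_s = 3.81 / 0.0206944 = 184.107 s
Geometry in metres: D = 30.3 mm → 0.0303 m, h = 8.61 mm → 0.00861 m; screw speed N = 157.2 rpm = 2.62 rev/s
γ̇ = π D N / h = (π)(0.0303)(2.62) / 0.00861 = 28.9661 s⁻¹
ΔT = η·γ̇²·t_res/(ρ·cp) = [2040 × 28.9661² × 184.107] / [1070 × 1896] = 155.332 K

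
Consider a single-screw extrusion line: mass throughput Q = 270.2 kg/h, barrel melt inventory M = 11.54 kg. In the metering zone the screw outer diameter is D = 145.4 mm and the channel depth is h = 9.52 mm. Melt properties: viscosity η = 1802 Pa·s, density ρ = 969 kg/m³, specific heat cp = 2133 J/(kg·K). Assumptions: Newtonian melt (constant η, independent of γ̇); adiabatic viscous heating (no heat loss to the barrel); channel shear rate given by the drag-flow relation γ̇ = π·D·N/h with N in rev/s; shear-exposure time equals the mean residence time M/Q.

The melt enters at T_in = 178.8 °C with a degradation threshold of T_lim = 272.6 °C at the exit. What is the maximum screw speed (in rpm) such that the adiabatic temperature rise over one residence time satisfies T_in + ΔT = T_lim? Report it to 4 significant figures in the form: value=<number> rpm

Convert throughput: Q = 270.2 kg/h = 270.2/3600 = 0.0750556 kg/s
t_res = M / Q_s = 11.54 ÷ 0.0750556 = 153.753 s
D = 145.4 mm = 0.1454 m;  h = 9.52 mm = 0.00952 m
ΔT_a = T_lim − T_in = 272.6 °C − 178.8 °C = 93.8 K
Invert ΔT = ηγ̇²t_res/(ρcp) for γ̇: γ̇_max² = ΔT_a ρ cp / (η t_res) = 93.8·969·2133 / (1802·153.753) = 699.745 s⁻²
γ̇_max = √699.745 = 26.4527 s⁻¹
Solve γ̇ = πDN/h for N: N_max = γ̇_max·h/(π·D) = 26.4527 × 0.00952 / (π × 0.1454) = 0.551306 rev/s = 33.0783 rpm

value=33.08 rpm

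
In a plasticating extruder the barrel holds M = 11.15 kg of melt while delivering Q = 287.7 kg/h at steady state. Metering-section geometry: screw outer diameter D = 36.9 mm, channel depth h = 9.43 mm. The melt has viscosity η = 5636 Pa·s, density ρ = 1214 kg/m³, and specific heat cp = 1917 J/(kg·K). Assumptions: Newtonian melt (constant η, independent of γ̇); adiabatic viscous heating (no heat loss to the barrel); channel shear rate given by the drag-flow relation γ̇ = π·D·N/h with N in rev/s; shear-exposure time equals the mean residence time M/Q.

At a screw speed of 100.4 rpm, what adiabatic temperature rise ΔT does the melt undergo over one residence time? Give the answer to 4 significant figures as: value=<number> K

Convert throughput: Q = 287.7 kg/h = 287.7/3600 = 0.0799167 kg/s
t_res = M / Q_s = 11.15 / 0.0799167 = 139.52 s
Convert to SI: D = 0.0369 m, h = 0.00943 m, N = 100.4/60 = 1.67333 rev/s
γ̇ = π D N / h = (π)(0.0369)(1.67333) / 0.00943 = 20.5706 s⁻¹
ΔT = η·γ̇²·t_res/(ρ·cp) = [5636 × 20.5706² × 139.52] / [1214 × 1917] = 142.976 K

value=143.0 K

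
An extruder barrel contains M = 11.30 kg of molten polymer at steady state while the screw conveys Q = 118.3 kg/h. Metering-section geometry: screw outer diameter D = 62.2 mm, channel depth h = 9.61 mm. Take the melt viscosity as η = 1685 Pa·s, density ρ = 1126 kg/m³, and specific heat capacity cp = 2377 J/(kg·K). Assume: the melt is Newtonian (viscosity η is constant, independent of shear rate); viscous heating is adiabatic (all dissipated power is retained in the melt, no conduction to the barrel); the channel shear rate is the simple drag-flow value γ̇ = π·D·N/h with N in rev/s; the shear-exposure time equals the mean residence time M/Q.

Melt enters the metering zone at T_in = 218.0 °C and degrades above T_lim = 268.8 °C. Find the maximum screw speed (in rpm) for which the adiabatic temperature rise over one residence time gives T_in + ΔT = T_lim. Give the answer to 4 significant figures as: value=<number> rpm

Throughput in SI: Q_s = 118.3 kg/h ÷ 3600 s/h = 0.0328611 kg/s
Mean residence time: t_res = M/Q_s = 11.30 kg / 0.0328611 kg/s = 343.872 s
Convert to metres: D = 0.0622 m, h = 0.00961 m
Allowable rise: ΔT_a = T_lim − T_in = 268.8 − 218.0 = 50.8 K
γ̇_max² = ΔT_a·ρ·cp / (η·t_res) = [50.8 × 1126 × 2377] / [1685 × 343.872] = 234.658 s⁻²
Take the square root: γ̇_max = √(234.658) = 15.3185 s⁻¹
N_max = γ̇_max h / (πD) = 15.3185·0.00961/(π·0.0622) = 0.753357 rev/s → ×60 = 45.2014 rpm

value=45.20 rpm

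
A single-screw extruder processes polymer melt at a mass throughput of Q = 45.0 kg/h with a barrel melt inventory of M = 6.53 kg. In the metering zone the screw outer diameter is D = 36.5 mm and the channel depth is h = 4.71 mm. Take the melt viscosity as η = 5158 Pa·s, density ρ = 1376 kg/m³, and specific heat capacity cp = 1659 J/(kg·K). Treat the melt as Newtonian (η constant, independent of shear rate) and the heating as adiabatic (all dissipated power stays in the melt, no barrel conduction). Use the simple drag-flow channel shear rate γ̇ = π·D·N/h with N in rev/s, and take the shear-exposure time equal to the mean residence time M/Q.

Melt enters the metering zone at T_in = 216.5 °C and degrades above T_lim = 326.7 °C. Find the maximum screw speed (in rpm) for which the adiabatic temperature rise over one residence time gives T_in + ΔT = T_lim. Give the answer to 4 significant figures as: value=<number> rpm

Convert throughput: Q = 45.0 kg/h = 45.0/3600 = 0.0125 kg/s
t_res = M / Q_s = 6.53 / 0.0125 = 522.4 s
D = 36.5 mm = 0.0365 m;  h = 4.71 mm = 0.00471 m
ΔT_a = T_lim − T_in = 326.7 − 216.5 = 110.2 K
Invert ΔT = ηγ̇²t_res/(ρcp) for γ̇: γ̇_max² = ΔT_a ρ cp / (η t_res) = 110.2·1376·1659 / (5158·522.4) = 93.3602 s⁻²
γ̇_max = √93.3602 = 9.66231 s⁻¹
Solve γ̇ = πDN/h for N: N_max = γ̇_max·h/(π·D) = 9.66231 × 0.00471 / (π × 0.0365) = 0.39688 rev/s = 23.8128 rpm

value=23.81 rpm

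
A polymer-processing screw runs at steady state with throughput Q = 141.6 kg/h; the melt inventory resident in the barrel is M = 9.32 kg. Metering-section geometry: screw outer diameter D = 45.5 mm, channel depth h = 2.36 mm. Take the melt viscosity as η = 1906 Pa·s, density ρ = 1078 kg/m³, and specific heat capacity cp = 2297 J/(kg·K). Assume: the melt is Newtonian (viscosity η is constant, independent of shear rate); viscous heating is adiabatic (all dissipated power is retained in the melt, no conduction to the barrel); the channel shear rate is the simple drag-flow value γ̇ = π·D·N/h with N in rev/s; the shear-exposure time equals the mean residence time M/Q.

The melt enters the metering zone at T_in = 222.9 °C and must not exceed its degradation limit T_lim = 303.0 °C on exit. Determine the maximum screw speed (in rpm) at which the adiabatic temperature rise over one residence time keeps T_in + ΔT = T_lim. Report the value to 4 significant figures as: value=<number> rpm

Q_s = Q / 3600 = 141.6 / 3600 = 0.0393333 kg/s
Mean residence time: t_res = M/Q_s = 9.32 kg / 0.0393333 kg/s = 236.949 s
Geometry in SI: D = 45.5 mm → 0.0455 m, h = 2.36 mm → 0.00236 m
ΔT_a = T_lim − T_in = 303.0 − 222.9 = 80.1 K
Invert ΔT = ηγ̇²t_res/(ρcp) for γ̇: γ̇_max² = ΔT_a ρ cp / (η t_res) = 80.1·1078·2297 / (1906·236.949) = 439.172 s⁻²
Take the square root: γ̇_max = √(439.172) = 20.9564 s⁻¹
Solve γ̇ = πDN/h for N: N_max = γ̇_max·h/(π·D) = 20.9564 × 0.00236 / (π × 0.0455) = 0.345993 rev/s = 20.7596 rpm

value=20.76 rpm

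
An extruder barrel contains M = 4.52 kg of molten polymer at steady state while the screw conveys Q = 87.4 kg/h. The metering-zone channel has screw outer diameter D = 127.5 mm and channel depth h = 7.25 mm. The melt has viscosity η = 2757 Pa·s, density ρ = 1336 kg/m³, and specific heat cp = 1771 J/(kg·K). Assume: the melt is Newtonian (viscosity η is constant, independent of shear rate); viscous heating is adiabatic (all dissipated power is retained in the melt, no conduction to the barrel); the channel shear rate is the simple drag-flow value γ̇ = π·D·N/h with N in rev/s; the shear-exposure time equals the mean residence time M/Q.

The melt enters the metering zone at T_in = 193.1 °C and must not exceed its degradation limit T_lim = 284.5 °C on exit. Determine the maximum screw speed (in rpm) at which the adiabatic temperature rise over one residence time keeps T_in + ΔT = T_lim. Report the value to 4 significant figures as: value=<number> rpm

Throughput in SI: Q_s = 87.4 kg/h ÷ 3600 s/h = 0.0242778 kg/s
t_res = M / Q_s = 4.52 / 0.0242778 = 186.178 s
Geometry in SI: D = 127.5 mm → 0.1275 m, h = 7.25 mm → 0.00725 m
ΔT_a = T_lim − T_in = 284.5 °C − 193.1 °C = 91.4 K
γ̇_max² = ΔT_a·ρ·cp/(η·t_res) = 91.4·1336·1771/(2757·186.178) = 421.313 s⁻²
Take the square root: γ̇_max = √(421.313) = 20.5259 s⁻¹
Solve γ̇ = πDN/h for N: N_max = γ̇_max·h/(π·D) = 20.5259 × 0.00725 / (π × 0.1275) = 0.371518 rev/s = 22.2911 rpm

value=22.29 rpm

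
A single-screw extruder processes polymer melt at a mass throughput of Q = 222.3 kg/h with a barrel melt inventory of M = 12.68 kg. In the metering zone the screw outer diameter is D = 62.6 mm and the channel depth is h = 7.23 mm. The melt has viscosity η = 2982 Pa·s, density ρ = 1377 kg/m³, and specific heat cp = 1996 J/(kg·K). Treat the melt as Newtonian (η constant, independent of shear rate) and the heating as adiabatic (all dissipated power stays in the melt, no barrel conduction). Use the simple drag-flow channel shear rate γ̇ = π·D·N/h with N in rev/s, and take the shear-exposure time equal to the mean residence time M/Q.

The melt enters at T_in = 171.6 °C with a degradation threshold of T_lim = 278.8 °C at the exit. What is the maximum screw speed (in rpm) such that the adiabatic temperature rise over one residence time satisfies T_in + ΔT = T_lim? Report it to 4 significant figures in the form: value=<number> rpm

Throughput in SI: Q_s = 222.3 kg/h ÷ 3600 s/h = 0.06175 kg/s
t_res = M / Q_s = 12.68 / 0.06175 = 205.344 s
Geometry in SI: D = 62.6 mm → 0.0626 m, h = 7.23 mm → 0.00723 m
ΔT_a = T_lim − T_in = 278.8 °C − 171.6 °C = 107.2 K
γ̇_max² = ΔT_a·ρ·cp/(η·t_res) = 107.2·1377·1996/(2982·205.344) = 481.171 s⁻²
Take the square root: γ̇_max = √(481.171) = 21.9356 s⁻¹
Solve γ̇ = πDN/h for N: N_max = γ̇_max·h/(π·D) = 21.9356 × 0.00723 / (π × 0.0626) = 0.806425 rev/s = 48.3855 rpm

value=48.39 rpm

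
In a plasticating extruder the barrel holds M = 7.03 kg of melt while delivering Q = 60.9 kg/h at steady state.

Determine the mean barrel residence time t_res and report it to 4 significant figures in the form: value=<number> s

Convert throughput: Q = 60.9 kg/h = 60.9/3600 = 0.0169167 kg/s
t_res = M / Q_s = 7.03 ÷ 0.0169167 = 415.567 s

value=415.6 s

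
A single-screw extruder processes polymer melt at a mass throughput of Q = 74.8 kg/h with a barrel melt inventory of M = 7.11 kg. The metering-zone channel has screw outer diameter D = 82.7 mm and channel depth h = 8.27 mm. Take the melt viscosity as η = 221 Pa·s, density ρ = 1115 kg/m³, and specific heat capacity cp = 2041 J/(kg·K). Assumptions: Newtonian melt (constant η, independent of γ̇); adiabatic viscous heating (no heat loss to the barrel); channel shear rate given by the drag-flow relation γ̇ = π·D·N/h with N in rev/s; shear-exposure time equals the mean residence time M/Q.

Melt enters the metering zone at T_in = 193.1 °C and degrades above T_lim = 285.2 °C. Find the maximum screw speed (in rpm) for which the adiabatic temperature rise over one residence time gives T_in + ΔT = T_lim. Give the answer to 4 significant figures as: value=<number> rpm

Q_s = Q / 3600 = 74.8 / 3600 = 0.0207778 kg/s
Mean residence time: t_res = M/Q_s = 7.11 kg / 0.0207778 kg/s = 342.193 s
Geometry in SI: D = 82.7 mm → 0.0827 m, h = 8.27 mm → 0.00827 m
Allowable rise: ΔT_a = T_lim − T_in = 285.2 − 193.1 = 92.1 K
γ̇_max² = ΔT_a·ρ·cp/(η·t_res) = 92.1·1115·2041/(221·342.193) = 2771.5 s⁻²
Take the square root: γ̇_max = √(2771.5) = 52.645 s⁻¹
N_max = γ̇_max·h / (π·D) = 52.645 · 0.00827 / (π · 0.0827) = 1.67574 rev/s = 100.545 rpm

value=100.5 rpm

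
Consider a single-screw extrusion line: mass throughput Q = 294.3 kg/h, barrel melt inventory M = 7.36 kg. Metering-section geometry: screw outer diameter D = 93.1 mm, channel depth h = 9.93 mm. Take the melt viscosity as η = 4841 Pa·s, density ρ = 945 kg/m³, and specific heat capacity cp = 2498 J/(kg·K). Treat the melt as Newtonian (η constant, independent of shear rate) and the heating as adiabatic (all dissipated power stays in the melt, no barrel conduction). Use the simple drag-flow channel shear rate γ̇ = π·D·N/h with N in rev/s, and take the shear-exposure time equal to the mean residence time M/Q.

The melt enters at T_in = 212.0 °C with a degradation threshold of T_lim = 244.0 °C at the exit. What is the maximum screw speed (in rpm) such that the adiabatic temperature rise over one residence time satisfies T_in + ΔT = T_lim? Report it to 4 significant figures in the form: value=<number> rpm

Throughput in SI: Q_s = 294.3 kg/h ÷ 3600 s/h = 0.08175 kg/s
Mean residence time: t_res = M/Q_s = 7.36 kg / 0.08175 kg/s = 90.0306 s
Convert to metres: D = 0.0931 m, h = 0.00993 m
Allowable rise: ΔT_a = T_lim − T_in = 244.0 − 212.0 = 32 K
γ̇_max² = ΔT_a·ρ·cp/(η·t_res) = 32·945·2498/(4841·90.0306) = 173.32 s⁻²
γ̇_max = √173.32 = 13.1651 s⁻¹
N_max = γ̇_max·h / (π·D) = 13.1651 · 0.00993 / (π · 0.0931) = 0.446966 rev/s = 26.8179 rpm

value=26.82 rpm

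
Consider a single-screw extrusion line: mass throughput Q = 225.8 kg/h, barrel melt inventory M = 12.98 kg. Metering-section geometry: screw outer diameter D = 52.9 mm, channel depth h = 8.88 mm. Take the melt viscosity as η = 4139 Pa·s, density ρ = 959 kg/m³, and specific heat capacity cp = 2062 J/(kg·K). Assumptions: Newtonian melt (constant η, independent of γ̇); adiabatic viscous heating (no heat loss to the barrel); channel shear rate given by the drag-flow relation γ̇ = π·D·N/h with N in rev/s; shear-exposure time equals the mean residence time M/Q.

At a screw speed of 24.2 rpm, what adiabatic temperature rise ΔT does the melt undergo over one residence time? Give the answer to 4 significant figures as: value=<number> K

Convert throughput: Q = 225.8 kg/h = 225.8/3600 = 0.0627222 kg/s
t_res = M / Q_s = 12.98 ÷ 0.0627222 = 206.944 s
Convert to SI: D = 0.0529 m, h = 0.00888 m, N = 24.2/60 = 0.403333 rev/s
γ̇ = π·D·N / h = π · 0.0529 · 0.403333 / 0.00888 = 7.54843 s⁻¹
Adiabatic rise: ΔT = η γ̇² t_res / (ρ cp) = 4139·(7.54843)²·206.944 / (959·2062) = 24.6805 K

value=24.68 K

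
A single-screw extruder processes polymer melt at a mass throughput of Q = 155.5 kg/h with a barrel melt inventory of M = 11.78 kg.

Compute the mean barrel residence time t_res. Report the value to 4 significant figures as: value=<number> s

value=272.7 s

Convert throughput: Q = 155.5 kg/h = 155.5/3600 = 0.0431944 kg/s
Mean residence time: t_res = M/Q_s = 11.78 kg / 0.0431944 kg/s = 272.72 s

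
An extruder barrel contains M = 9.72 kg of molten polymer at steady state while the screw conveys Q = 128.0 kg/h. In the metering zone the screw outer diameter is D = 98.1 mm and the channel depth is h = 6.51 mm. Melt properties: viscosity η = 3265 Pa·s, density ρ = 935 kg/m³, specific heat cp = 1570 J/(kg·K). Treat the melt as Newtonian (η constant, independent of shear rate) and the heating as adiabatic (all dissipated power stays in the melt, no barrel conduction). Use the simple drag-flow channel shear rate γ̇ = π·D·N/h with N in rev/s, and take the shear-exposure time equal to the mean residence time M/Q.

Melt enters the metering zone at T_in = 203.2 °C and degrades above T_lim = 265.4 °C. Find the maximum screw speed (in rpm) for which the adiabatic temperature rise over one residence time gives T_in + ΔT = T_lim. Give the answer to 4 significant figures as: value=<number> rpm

value=12.82 rpm

Throughput in SI: Q_s = 128.0 kg/h ÷ 3600 s/h = 0.0355556 kg/s
t_res = M / Q_s = 9.72 ÷ 0.0355556 = 273.375 s
Geometry in SI: D = 98.1 mm → 0.0981 m, h = 6.51 mm → 0.00651 m
Allowable rise: ΔT_a = T_lim − T_in = 265.4 − 203.2 = 62.2 K
Invert ΔT = ηγ̇²t_res/(ρcp) for γ̇: γ̇_max² = ΔT_a ρ cp / (η t_res) = 62.2·935·1570 / (3265·273.375) = 102.296 s⁻²
γ̇_max = sqrt(102.296) = 10.1142 s⁻¹
N_max = γ̇_max·h / (π·D) = 10.1142 · 0.00651 / (π · 0.0981) = 0.213645 rev/s = 12.8187 rpm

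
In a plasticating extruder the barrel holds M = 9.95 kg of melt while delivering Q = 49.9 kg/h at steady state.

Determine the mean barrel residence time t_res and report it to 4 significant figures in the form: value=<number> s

value=717.8 s

Convert throughput: Q = 49.9 kg/h = 49.9/3600 = 0.0138611 kg/s
Mean residence time: t_res = M/Q_s = 9.95 kg / 0.0138611 kg/s = 717.836 s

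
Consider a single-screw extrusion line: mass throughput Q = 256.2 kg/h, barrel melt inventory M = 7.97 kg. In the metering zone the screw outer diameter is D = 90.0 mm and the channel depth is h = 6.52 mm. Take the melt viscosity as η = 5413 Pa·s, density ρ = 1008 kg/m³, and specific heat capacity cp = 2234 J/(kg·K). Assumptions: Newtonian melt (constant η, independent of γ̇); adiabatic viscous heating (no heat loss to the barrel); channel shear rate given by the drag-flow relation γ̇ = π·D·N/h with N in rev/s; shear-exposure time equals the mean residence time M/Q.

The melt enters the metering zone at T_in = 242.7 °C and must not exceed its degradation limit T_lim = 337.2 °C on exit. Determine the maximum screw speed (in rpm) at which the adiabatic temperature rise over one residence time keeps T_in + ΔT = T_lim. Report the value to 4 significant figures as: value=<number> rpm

value=25.92 rpm

Convert throughput: Q = 256.2 kg/h = 256.2/3600 = 0.0711667 kg/s
t_res = M / Q_s = 7.97 / 0.0711667 = 111.991 s
D = 90.0 mm = 0.09 m;  h = 6.52 mm = 0.00652 m
ΔT_a = T_lim − T_in = 337.2 °C − 242.7 °C = 94.5 K
γ̇_max² = ΔT_a·ρ·cp / (η·t_res) = [94.5 × 1008 × 2234] / [5413 × 111.991] = 351.039 s⁻²
Take the square root: γ̇_max = √(351.039) = 18.736 s⁻¹
N_max = γ̇_max h / (πD) = 18.736·0.00652/(π·0.09) = 0.432049 rev/s → ×60 = 25.9229 rpm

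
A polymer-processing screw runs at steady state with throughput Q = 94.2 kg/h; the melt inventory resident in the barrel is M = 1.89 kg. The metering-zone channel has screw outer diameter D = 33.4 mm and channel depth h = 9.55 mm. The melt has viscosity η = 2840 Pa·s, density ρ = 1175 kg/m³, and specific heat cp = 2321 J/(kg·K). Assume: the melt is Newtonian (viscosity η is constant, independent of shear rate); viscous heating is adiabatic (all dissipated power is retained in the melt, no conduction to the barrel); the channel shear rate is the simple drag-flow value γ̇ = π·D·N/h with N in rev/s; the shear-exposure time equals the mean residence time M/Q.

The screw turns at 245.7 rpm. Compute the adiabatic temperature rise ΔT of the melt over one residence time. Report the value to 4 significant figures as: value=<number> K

value=152.3 K

Convert throughput: Q = 94.2 kg/h = 94.2/3600 = 0.0261667 kg/s
t_res = M / Q_s = 1.89 ÷ 0.0261667 = 72.2293 s
D = 33.4 mm = 0.0334 m;  h = 9.55 mm = 0.00955 m;  N = 245.7 rpm / 60 = 4.095 rev/s
γ̇ = π·D·N / h = π · 0.0334 · 4.095 / 0.00955 = 44.9932 s⁻¹
ΔT = η·γ̇²·t_res/(ρ·cp) = [2840 × 44.9932² × 72.2293] / [1175 × 2321] = 152.269 K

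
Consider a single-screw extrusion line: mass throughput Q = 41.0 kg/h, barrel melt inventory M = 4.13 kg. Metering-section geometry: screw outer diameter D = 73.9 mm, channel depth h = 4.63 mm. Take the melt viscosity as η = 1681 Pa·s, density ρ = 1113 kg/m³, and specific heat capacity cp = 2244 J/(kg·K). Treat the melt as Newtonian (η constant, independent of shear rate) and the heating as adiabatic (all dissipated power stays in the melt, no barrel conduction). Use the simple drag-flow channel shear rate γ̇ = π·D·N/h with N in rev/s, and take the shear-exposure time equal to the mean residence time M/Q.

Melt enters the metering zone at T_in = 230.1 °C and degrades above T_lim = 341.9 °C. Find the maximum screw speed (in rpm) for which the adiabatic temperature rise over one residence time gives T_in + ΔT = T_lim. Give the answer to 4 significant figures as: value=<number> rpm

value=25.61 rpm

Throughput in SI: Q_s = 41.0 kg/h ÷ 3600 s/h = 0.0113889 kg/s
Mean residence time: t_res = M/Q_s = 4.13 kg / 0.0113889 kg/s = 362.634 s
D = 73.9 mm = 0.0739 m;  h = 4.63 mm = 0.00463 m
ΔT_a = T_lim − T_in = 341.9 °C − 230.1 °C = 111.8 K
Invert ΔT = ηγ̇²t_res/(ρcp) for γ̇: γ̇_max² = ΔT_a ρ cp / (η t_res) = 111.8·1113·2244 / (1681·362.634) = 458.061 s⁻²
Take the square root: γ̇_max = √(458.061) = 21.4024 s⁻¹
N_max = γ̇_max h / (πD) = 21.4024·0.00463/(π·0.0739) = 0.426824 rev/s → ×60 = 25.6094 rpm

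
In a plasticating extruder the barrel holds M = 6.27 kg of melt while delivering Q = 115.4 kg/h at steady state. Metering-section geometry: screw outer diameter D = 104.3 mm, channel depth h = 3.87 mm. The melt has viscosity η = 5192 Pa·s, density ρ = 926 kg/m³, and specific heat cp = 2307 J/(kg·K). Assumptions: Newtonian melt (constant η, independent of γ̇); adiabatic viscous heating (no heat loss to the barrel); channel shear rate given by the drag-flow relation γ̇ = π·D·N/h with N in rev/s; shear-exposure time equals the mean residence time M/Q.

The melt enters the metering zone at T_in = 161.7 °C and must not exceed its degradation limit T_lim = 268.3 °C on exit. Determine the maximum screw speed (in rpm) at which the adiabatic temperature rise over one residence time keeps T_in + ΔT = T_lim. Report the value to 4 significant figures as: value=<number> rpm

Q_s = Q / 3600 = 115.4 / 3600 = 0.0320556 kg/s
t_res = M / Q_s = 6.27 ÷ 0.0320556 = 195.598 s
D = 104.3 mm = 0.1043 m;  h = 3.87 mm = 0.00387 m
ΔT_a = T_lim − T_in = 268.3 − 161.7 = 106.6 K
Invert ΔT = ηγ̇²t_res/(ρcp) for γ̇: γ̇_max² = ΔT_a ρ cp / (η t_res) = 106.6·926·2307 / (5192·195.598) = 224.242 s⁻²
γ̇_max = sqrt(224.242) = 14.9747 s⁻¹
N_max = γ̇_max·h / (π·D) = 14.9747 · 0.00387 / (π · 0.1043) = 0.176862 rev/s = 10.6117 rpm

value=10.61 rpm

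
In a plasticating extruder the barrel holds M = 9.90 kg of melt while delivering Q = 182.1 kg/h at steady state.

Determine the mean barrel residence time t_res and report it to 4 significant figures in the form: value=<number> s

Throughput in SI: Q_s = 182.1 kg/h ÷ 3600 s/h = 0.0505833 kg/s
Mean residence time: t_res = M/Q_s = 9.90 kg / 0.0505833 kg/s = 195.717 s

value=195.7 s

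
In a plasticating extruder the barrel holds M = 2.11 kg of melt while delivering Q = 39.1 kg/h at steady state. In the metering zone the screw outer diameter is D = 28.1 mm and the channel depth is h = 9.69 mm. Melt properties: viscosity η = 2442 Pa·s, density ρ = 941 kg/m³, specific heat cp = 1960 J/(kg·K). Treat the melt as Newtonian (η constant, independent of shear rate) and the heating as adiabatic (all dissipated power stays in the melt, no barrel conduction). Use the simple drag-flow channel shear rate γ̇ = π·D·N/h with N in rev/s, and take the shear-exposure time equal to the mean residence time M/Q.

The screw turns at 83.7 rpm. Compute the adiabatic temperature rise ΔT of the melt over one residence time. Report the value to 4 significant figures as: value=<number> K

value=41.55 K

Convert throughput: Q = 39.1 kg/h = 39.1/3600 = 0.0108611 kg/s
t_res = M / Q_s = 2.11 / 0.0108611 = 194.271 s
Geometry in metres: D = 28.1 mm → 0.0281 m, h = 9.69 mm → 0.00969 m; screw speed N = 83.7 rpm = 1.395 rev/s
γ̇ = π D N / h = (π)(0.0281)(1.395) / 0.00969 = 12.7089 s⁻¹
Adiabatic rise: ΔT = η γ̇² t_res / (ρ cp) = 2442·(12.7089)²·194.271 / (941·1960) = 41.5453 K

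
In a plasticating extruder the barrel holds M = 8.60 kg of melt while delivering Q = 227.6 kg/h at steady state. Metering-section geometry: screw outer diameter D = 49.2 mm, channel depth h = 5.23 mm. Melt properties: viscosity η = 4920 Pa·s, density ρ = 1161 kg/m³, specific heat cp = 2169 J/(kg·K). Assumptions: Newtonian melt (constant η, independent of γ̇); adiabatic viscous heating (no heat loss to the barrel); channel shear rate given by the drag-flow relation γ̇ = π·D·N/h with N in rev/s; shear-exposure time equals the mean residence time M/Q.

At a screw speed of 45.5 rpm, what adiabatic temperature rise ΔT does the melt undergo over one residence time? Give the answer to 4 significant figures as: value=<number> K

value=133.5 K

Throughput in SI: Q_s = 227.6 kg/h ÷ 3600 s/h = 0.0632222 kg/s
t_res = M / Q_s = 8.60 / 0.0632222 = 136.028 s
D = 49.2 mm = 0.0492 m;  h = 5.23 mm = 0.00523 m;  N = 45.5 rpm / 60 = 0.758333 rev/s
Shear rate: γ̇ = πDN/h = π·0.0492·0.758333/0.00523 = 22.4116 s⁻¹
ΔT = η·γ̇²·t_res/(ρ·cp) = [4920 × 22.4116² × 136.028] / [1161 × 2169] = 133.49 K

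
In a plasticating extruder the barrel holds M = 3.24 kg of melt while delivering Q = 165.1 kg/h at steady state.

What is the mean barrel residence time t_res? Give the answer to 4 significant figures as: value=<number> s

value=70.65 s

Convert throughput: Q = 165.1 kg/h = 165.1/3600 = 0.0458611 kg/s
t_res = M / Q_s = 3.24 / 0.0458611 = 70.6481 s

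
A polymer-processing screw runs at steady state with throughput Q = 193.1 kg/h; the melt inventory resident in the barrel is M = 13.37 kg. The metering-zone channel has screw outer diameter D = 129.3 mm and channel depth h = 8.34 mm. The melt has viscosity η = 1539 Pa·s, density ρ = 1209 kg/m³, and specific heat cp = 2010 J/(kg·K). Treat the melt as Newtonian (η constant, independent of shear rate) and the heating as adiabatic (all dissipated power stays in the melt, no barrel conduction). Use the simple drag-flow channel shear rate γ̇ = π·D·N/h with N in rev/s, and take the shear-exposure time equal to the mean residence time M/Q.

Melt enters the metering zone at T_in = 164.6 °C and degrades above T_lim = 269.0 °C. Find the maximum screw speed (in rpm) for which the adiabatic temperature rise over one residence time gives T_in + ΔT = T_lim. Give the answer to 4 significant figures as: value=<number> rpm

value=31.68 rpm

Throughput in SI: Q_s = 193.1 kg/h ÷ 3600 s/h = 0.0536389 kg/s
t_res = M / Q_s = 13.37 / 0.0536389 = 249.259 s
D = 129.3 mm = 0.1293 m;  h = 8.34 mm = 0.00834 m
Allowable rise: ΔT_a = T_lim − T_in = 269.0 − 164.6 = 104.4 K
γ̇_max² = ΔT_a·ρ·cp / (η·t_res) = [104.4 × 1209 × 2010] / [1539 × 249.259] = 661.352 s⁻²
γ̇_max = √661.352 = 25.7168 s⁻¹
N_max = γ̇_max·h / (π·D) = 25.7168 · 0.00834 / (π · 0.1293) = 0.528 rev/s = 31.68 rpm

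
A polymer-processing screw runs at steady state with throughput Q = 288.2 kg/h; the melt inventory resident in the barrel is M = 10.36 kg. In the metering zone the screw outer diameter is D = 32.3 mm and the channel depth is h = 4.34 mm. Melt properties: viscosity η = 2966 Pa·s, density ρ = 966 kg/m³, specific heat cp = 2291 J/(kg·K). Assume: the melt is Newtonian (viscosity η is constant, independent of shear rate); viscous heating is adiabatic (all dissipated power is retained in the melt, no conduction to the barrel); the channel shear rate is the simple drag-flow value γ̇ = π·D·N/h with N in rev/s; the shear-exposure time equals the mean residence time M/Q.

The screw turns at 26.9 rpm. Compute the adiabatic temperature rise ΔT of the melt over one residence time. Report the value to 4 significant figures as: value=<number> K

Throughput in SI: Q_s = 288.2 kg/h ÷ 3600 s/h = 0.0800556 kg/s
Mean residence time: t_res = M/Q_s = 10.36 kg / 0.0800556 kg/s = 129.41 s
Convert to SI: D = 0.0323 m, h = 0.00434 m, N = 26.9/60 = 0.448333 rev/s
γ̇ = π D N / h = (π)(0.0323)(0.448333) / 0.00434 = 10.4825 s⁻¹
ΔT = η·γ̇²·t_res / (ρ·cp) = 2966 · (10.4825)² · 129.41 / (966 · 2291) = 19.0574 K

value=19.06 K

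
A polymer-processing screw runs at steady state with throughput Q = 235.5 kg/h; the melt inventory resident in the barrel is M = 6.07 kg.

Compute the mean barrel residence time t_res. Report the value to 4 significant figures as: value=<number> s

value=92.79 s

Throughput in SI: Q_s = 235.5 kg/h ÷ 3600 s/h = 0.0654167 kg/s
t_res = M / Q_s = 6.07 ÷ 0.0654167 = 92.7898 s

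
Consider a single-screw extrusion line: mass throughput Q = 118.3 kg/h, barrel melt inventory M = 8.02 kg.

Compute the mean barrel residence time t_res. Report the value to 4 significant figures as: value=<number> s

Convert throughput: Q = 118.3 kg/h = 118.3/3600 = 0.0328611 kg/s
t_res = M / Q_s = 8.02 ÷ 0.0328611 = 244.057 s

value=244.1 s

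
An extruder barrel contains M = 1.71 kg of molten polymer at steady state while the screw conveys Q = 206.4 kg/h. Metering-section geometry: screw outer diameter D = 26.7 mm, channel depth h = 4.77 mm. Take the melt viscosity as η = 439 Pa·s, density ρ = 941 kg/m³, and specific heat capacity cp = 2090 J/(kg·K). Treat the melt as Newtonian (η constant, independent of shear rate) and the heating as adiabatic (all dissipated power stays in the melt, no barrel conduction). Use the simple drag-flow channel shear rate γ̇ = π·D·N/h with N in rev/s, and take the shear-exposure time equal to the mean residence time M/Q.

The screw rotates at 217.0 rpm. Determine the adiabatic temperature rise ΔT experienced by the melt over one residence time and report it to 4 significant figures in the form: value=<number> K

Convert throughput: Q = 206.4 kg/h = 206.4/3600 = 0.0573333 kg/s
t_res = M / Q_s = 1.71 ÷ 0.0573333 = 29.8256 s
D = 26.7 mm = 0.0267 m;  h = 4.77 mm = 0.00477 m;  N = 217.0 rpm / 60 = 3.61667 rev/s
γ̇ = π D N / h = (π)(0.0267)(3.61667) / 0.00477 = 63.5991 s⁻¹
ΔT = η·γ̇²·t_res/(ρ·cp) = [439 × 63.5991² × 29.8256] / [941 × 2090] = 26.929 K

value=26.93 K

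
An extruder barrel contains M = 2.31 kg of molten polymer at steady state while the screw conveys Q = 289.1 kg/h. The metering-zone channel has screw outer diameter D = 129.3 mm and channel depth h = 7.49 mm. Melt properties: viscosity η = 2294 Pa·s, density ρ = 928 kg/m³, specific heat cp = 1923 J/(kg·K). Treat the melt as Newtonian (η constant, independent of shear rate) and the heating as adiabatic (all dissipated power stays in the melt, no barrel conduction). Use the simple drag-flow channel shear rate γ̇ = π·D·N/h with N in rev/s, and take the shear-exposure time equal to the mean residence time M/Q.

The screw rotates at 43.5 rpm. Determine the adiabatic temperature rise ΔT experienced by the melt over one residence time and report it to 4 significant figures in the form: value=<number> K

value=57.17 K

Convert throughput: Q = 289.1 kg/h = 289.1/3600 = 0.0803056 kg/s
Mean residence time: t_res = M/Q_s = 2.31 kg / 0.0803056 kg/s = 28.7651 s
D = 129.3 mm = 0.1293 m;  h = 7.49 mm = 0.00749 m;  N = 43.5 rpm / 60 = 0.725 rev/s
γ̇ = π D N / h = (π)(0.1293)(0.725) / 0.00749 = 39.3192 s⁻¹
Adiabatic rise: ΔT = η γ̇² t_res / (ρ cp) = 2294·(39.3192)²·28.7651 / (928·1923) = 57.1665 K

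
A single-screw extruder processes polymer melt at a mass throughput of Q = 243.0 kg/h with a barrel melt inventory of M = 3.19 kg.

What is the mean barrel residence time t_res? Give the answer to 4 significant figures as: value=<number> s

Q_s = Q / 3600 = 243.0 / 3600 = 0.0675 kg/s
Mean residence time: t_res = M/Q_s = 3.19 kg / 0.0675 kg/s = 47.2593 s

value=47.26 s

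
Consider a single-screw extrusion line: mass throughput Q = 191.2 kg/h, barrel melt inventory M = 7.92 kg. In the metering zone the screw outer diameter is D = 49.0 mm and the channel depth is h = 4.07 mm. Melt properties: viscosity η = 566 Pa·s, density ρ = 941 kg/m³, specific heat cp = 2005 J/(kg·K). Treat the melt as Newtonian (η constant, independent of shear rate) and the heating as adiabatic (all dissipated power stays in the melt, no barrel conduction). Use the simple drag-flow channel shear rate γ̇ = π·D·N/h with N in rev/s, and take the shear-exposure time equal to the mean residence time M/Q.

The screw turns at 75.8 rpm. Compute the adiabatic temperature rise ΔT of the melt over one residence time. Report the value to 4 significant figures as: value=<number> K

value=102.1 K

Convert throughput: Q = 191.2 kg/h = 191.2/3600 = 0.0531111 kg/s
t_res = M / Q_s = 7.92 / 0.0531111 = 149.121 s
Geometry in metres: D = 49.0 mm → 0.049 m, h = 4.07 mm → 0.00407 m; screw speed N = 75.8 rpm = 1.26333 rev/s
Shear rate: γ̇ = πDN/h = π·0.049·1.26333/0.00407 = 47.7826 s⁻¹
Adiabatic rise: ΔT = η γ̇² t_res / (ρ cp) = 566·(47.7826)²·149.121 / (941·2005) = 102.139 K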